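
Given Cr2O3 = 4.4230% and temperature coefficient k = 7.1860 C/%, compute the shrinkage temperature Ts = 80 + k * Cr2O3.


Formula: Ts = 80 + k * Cr2O3
Substituting: Ts = 80 + 7.1860 * 4.4230
Result: 111.7837 C


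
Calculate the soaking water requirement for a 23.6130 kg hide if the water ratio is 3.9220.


Formula: Water = hide_weight * ratio
Substituting: Water = 23.6130 * 3.9220
Result: 92.6102 kg


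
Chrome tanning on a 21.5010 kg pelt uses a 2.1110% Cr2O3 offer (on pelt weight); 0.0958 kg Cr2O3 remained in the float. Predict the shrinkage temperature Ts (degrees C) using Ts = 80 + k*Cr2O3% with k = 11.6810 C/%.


Offered = pelt * offer_pct / 100 = 21.5010 * 2.1110 / 100 = 0.4539 kg
Uptake = offered - residual = 0.4539 - 0.0958 = 0.3581 kg
Cr2O3% on pelt = uptake / pelt * 100 = 0.3581 / 21.5010 * 100 = 1.6654 %
Ts = 80 + k * Cr2O3% = 80 + 11.6810 * 1.6654 = 99.4540 C


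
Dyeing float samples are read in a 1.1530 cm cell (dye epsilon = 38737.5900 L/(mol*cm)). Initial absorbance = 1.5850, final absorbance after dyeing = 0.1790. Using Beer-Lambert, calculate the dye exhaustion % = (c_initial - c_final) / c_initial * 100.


c_initial = A_i / (epsilon * l) = 1.5850 / (38737.5900 * 1.1530) = 3.5487e-05 mol/L
c_final = A_f / (epsilon * l) = 0.1790 / (38737.5900 * 1.1530) = 4.0077e-06 mol/L
Exhaustion = (c_initial - c_final) / c_initial * 100 = (3.5487e-05 - 4.0077e-06) / 3.5487e-05 * 100 = 88.7066 %


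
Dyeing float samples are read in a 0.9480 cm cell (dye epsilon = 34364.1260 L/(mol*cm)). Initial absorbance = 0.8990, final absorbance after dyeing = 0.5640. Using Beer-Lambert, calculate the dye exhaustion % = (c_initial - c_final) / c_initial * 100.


c_initial = A_i / (epsilon * l) = 0.8990 / (34364.1260 * 0.9480) = 2.7596e-05 mol/L
c_final = A_f / (epsilon * l) = 0.5640 / (34364.1260 * 0.9480) = 1.7313e-05 mol/L
Exhaustion = (c_initial - c_final) / c_initial * 100 = (2.7596e-05 - 1.7313e-05) / 2.7596e-05 * 100 = 37.2636 %


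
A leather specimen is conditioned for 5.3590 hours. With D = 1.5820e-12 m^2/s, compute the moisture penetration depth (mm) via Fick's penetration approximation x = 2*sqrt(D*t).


t = 5.3590 hr * 3600 = 19292.4000 s
D * t = 1.5820e-12 * 19292.4000 = 3.0521e-08
x = 2 * sqrt(D*t) = 2 * sqrt(3.0521e-08) = 3.4940e-04 m = 0.3494 mm


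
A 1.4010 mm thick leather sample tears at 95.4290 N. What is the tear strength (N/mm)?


Formula: Tear strength = force / thickness
Substituting: Tear strength = 95.4290 / 1.4010
Result: 68.1149 N/mm


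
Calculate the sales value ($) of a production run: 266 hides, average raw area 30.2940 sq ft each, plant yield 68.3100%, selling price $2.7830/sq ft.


Raw_total = N * avg_area = 266 * 30.2940 = 8058.2040 sq ft
Finished = Raw_total * yield / 100 = 8058.2040 * 68.3100 / 100 = 5504.5592 sq ft
Value = Finished * price = 5504.5592 * 2.7830 = 15319.1881 $


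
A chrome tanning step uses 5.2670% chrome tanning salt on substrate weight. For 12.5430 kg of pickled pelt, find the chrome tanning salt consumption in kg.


Formula: Chrome = substrate * pct / 100
Substituting: Chrome = 12.5430 * 5.2670 / 100
Result: 0.6606 kg


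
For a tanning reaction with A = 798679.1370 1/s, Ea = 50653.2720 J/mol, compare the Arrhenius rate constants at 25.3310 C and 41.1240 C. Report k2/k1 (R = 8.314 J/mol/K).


T1 = 25.3310 + 273.15 = 298.4810 K; T2 = 41.1240 + 273.15 = 314.2740 K
k1 = A * exp(-Ea/(R*T1)) = 798679.1370 * exp(-50653.2720/(8.314*298.4810)) = 0.00109056 1/s
k2 = A * exp(-Ea/(R*T2)) = 798679.1370 * exp(-50653.2720/(8.314*314.2740)) = 0.00304175 1/s
k2/k1 = 0.00304175 / 0.00109056 = 2.7892


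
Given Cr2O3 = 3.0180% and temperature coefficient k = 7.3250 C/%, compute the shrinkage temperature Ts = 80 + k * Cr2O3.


Formula: Ts = 80 + k * Cr2O3
Substituting: Ts = 80 + 7.3250 * 3.0180
Result: 102.1068 C


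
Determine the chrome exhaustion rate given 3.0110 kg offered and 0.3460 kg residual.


Formula: Uptake = (offered - residual) / offered * 100
Substituting: Uptake = (3.0110 - 0.3460) / 3.0110 * 100
Result: 88.5088 %


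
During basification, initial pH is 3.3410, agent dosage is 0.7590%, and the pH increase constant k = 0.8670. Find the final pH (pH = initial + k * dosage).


Formula: pH_final = pH_initial + k * base_pct
Substituting: pH_final = 3.3410 + 0.8670 * 0.7590
Result: 3.9991


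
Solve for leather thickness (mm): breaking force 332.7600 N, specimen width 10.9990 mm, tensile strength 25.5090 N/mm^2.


Formula: t = F / (TS * w)
Substituting: t = 332.7600 / (25.5090 * 10.9990)
Result: 1.1860 mm


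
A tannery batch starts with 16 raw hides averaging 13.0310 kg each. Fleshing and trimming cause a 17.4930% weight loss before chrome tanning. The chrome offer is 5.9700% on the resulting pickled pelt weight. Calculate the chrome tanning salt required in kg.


Total_raw = N * avg_wt = 16 * 13.0310 = 208.4960 kg
Substrate = Total_raw * (1 - loss/100) = 208.4960 * (1 - 17.4930/100) = 172.0238 kg
Chrome = Substrate * pct / 100 = 172.0238 * 5.9700 / 100 = 10.2698 kg


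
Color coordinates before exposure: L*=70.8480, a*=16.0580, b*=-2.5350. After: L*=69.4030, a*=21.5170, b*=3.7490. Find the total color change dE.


dL = -1.4450, da = 5.4590, db = 6.2840
dE = sqrt((-1.4450)^2 + 5.4590^2 + 6.2840^2) = 8.4485


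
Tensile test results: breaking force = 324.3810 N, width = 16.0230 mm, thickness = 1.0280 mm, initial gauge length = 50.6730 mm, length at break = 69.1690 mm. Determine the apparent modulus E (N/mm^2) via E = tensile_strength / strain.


TS = F / (w * t) = 324.3810 / (16.0230 * 1.0280) = 19.6933 N/mm^2
strain = (Lf - L0) / L0 = (69.1690 - 50.6730) / 50.6730 = 0.3650
E = TS / strain = 19.6933 / 0.3650 = 53.9532 N/mm^2


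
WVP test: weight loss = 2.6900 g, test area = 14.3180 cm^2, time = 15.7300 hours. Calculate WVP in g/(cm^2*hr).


Formula: WVP = loss / (area * time)
Substituting: WVP = 2.6900 / (14.3180 * 15.7300)
Result: 0.0119438 g/(cm^2*hr)


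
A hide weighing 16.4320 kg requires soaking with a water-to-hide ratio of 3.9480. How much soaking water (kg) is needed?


Formula: Water = hide_weight * ratio
Substituting: Water = 16.4320 * 3.9480
Result: 64.8735 kg


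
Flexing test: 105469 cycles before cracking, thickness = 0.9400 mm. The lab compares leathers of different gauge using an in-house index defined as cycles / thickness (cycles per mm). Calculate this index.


Formula: Index = cycles / thickness
Substituting: Index = 105469 / 0.9400
Result: 112201.0638 cycles/mm


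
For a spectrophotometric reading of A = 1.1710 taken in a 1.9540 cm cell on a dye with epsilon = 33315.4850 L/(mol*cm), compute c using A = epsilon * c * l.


Formula: c = A / (epsilon * l)
Substituting: c = 1.1710 / (33315.4850 * 1.9540)
Result: 1.7988e-05 mol/L


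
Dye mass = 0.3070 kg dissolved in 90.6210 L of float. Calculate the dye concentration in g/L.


Formula: Conc = dye_mass(kg) / volume(L) * 1000
Substituting: Conc = 0.3070 / 90.6210 * 1000
Result: 3.3877 g/L


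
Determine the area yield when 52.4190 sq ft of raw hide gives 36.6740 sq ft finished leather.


Formula: Yield = finished / raw * 100
Substituting: Yield = 36.6740 / 52.4190 * 100
Result: 69.9632 %


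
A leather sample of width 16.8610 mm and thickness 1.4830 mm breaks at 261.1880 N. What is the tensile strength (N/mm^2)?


Formula: TS = force / (width * thickness)
Substituting: TS = 261.1880 / (16.8610 * 1.4830)
Result: 10.4455 N/mm^2


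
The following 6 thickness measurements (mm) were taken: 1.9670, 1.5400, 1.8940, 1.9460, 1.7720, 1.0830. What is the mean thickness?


Formula: Average = sum / n
Substituting: Average = 10.2020 / 6
Result: 1.7003 mm


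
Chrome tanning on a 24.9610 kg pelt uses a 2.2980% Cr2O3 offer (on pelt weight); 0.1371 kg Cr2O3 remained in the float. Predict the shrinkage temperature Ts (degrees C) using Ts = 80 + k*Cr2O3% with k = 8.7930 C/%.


Offered = pelt * offer_pct / 100 = 24.9610 * 2.2980 / 100 = 0.5736 kg
Uptake = offered - residual = 0.5736 - 0.1371 = 0.4365 kg
Cr2O3% on pelt = uptake / pelt * 100 = 0.4365 / 24.9610 * 100 = 1.7487 %
Ts = 80 + k * Cr2O3% = 80 + 8.7930 * 1.7487 = 95.3767 C


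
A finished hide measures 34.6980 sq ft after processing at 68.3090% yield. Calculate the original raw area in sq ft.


Formula: raw = finished * 100 / yield
Substituting: raw = 34.6980 * 100 / 68.3090
Result: 50.7956 sq ft


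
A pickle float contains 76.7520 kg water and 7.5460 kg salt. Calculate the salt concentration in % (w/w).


Formula: Conc = salt / (water + salt) * 100
Substituting: Conc = 7.5460 / (76.7520 + 7.5460) * 100
Result: 8.9516 %


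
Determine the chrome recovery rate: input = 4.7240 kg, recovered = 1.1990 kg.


Formula: Recovery = recovered / input * 100
Substituting: Recovery = 1.1990 / 4.7240 * 100
Result: 25.3810 %


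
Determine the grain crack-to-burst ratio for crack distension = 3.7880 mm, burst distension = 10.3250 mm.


Formula: Ratio = crack / burst
Substituting: Ratio = 3.7880 / 10.3250
Result: 0.3669


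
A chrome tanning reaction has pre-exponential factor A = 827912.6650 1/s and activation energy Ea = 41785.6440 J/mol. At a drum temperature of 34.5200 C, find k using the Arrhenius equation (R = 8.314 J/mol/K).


T_K = T_C + 273.15 = 34.5200 + 273.15 = 307.6700 K
exponent = -Ea / (R * T_K) = -41785.6440 / (8.314 * 307.6700) = -16.3355
k = A * exp(exponent) = 827912.6650 * exp(-16.3355) = 0.0666155 1/s


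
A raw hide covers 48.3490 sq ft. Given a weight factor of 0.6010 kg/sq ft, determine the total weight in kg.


Formula: Weight = area * weight_per_sqft
Substituting: Weight = 48.3490 * 0.6010
Result: 29.0577 kg


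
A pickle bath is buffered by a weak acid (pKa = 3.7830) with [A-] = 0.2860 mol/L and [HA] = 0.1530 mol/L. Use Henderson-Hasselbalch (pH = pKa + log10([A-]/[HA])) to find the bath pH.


ratio = [A-] / [HA] = 0.2860 / 0.1530 = 1.8693
log10(ratio) = 0.2717
pH = pKa + log10(ratio) = 3.7830 + 0.2717 = 4.0547


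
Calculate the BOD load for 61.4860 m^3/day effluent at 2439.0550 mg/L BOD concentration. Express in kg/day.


Formula: BOD_load = volume * conc / 1000
Substituting: BOD_load = 61.4860 * 2439.0550 / 1000
Result: 149.9677 kg/day


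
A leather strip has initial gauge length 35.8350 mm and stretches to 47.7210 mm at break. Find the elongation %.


Formula: Elongation = (Lf - L0) / L0 * 100
Substituting: Elongation = (47.7210 - 35.8350) / 35.8350 * 100
Result: 33.1687 %


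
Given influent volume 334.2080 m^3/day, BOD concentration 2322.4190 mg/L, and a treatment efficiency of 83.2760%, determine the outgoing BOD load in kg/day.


Load_in = volume * conc / 1000 = 334.2080 * 2322.4190 / 1000 = 776.1710 kg/day
Removed = Load_in * eff / 100 = 776.1710 * 83.2760 / 100 = 646.3642 kg/day
Load_out = Load_in - Removed = 776.1710 - 646.3642 = 129.8068 kg/day


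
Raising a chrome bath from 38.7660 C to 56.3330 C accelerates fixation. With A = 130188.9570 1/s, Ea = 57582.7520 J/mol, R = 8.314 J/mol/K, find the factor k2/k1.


T1 = 38.7660 + 273.15 = 311.9160 K; T2 = 56.3330 + 273.15 = 329.4830 K
k1 = A * exp(-Ea/(R*T1)) = 130188.9570 * exp(-57582.7520/(8.314*311.9160)) = 2.9594e-05 1/s
k2 = A * exp(-Ea/(R*T2)) = 130188.9570 * exp(-57582.7520/(8.314*329.4830)) = 9.6684e-05 1/s
k2/k1 = 9.6684e-05 / 2.9594e-05 = 3.2670


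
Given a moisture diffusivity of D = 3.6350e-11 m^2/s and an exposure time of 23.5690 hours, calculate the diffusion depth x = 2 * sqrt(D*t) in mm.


t = 23.5690 hr * 3600 = 84848.4000 s
D * t = 3.6350e-11 * 84848.4000 = 3.0842e-06
x = 2 * sqrt(D*t) = 2 * sqrt(3.0842e-06) = 0.0035124 m = 3.5124 mm


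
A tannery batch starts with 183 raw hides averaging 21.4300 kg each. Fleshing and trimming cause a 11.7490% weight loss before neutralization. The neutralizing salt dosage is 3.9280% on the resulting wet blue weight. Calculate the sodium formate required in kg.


Total_raw = N * avg_wt = 183 * 21.4300 = 3921.6900 kg
Substrate = Total_raw * (1 - loss/100) = 3921.6900 * (1 - 11.7490/100) = 3460.9306 kg
Neutralizer = Substrate * pct / 100 = 3460.9306 * 3.9280 / 100 = 135.9454 kg


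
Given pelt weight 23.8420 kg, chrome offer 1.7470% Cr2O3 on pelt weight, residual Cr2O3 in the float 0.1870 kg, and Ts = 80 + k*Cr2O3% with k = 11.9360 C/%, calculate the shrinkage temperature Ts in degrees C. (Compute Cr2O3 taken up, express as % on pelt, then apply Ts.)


Offered = pelt * offer_pct / 100 = 23.8420 * 1.7470 / 100 = 0.4165 kg
Uptake = offered - residual = 0.4165 - 0.1870 = 0.2295 kg
Cr2O3% on pelt = uptake / pelt * 100 = 0.2295 / 23.8420 * 100 = 0.9627 %
Ts = 80 + k * Cr2O3% = 80 + 11.9360 * 0.9627 = 91.4904 C


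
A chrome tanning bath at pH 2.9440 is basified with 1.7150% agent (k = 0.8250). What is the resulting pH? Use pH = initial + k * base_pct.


Formula: pH_final = pH_initial + k * base_pct
Substituting: pH_final = 2.9440 + 0.8250 * 1.7150
Result: 4.3589


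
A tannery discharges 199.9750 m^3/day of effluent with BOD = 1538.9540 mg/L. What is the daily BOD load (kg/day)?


Formula: BOD_load = volume * conc / 1000
Substituting: BOD_load = 199.9750 * 1538.9540 / 1000
Result: 307.7523 kg/day


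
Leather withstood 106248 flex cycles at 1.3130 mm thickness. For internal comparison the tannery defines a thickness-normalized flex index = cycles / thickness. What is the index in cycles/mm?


Formula: Index = cycles / thickness
Substituting: Index = 106248 / 1.3130
Result: 80920.0305 cycles/mm


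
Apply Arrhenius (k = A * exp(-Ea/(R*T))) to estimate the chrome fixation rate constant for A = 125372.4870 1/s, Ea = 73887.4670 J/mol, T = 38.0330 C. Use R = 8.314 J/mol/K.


T_K = T_C + 273.15 = 38.0330 + 273.15 = 311.1830 K
exponent = -Ea / (R * T_K) = -73887.4670 / (8.314 * 311.1830) = -28.5591
k = A * exp(exponent) = 125372.4870 * exp(-28.5591) = 4.9560e-08 1/s


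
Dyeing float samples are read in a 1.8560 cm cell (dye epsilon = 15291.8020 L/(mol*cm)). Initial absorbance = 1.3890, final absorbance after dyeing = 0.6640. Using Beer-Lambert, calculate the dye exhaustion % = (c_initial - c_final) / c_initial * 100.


c_initial = A_i / (epsilon * l) = 1.3890 / (15291.8020 * 1.8560) = 4.8940e-05 mol/L
c_final = A_f / (epsilon * l) = 0.6640 / (15291.8020 * 1.8560) = 2.3395e-05 mol/L
Exhaustion = (c_initial - c_final) / c_initial * 100 = (4.8940e-05 - 2.3395e-05) / 4.8940e-05 * 100 = 52.1958 %


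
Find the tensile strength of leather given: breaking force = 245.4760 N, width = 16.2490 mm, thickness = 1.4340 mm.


Formula: TS = force / (width * thickness)
Substituting: TS = 245.4760 / (16.2490 * 1.4340)
Result: 10.5350 N/mm^2


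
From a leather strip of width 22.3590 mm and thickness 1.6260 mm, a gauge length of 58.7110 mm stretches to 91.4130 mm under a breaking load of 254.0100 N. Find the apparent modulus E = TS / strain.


TS = F / (w * t) = 254.0100 / (22.3590 * 1.6260) = 6.9868 N/mm^2
strain = (Lf - L0) / L0 = (91.4130 - 58.7110) / 58.7110 = 0.5570
E = TS / strain = 6.9868 / 0.5570 = 12.5436 N/mm^2


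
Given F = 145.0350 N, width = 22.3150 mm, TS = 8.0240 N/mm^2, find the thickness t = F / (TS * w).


Formula: t = F / (TS * w)
Substituting: t = 145.0350 / (8.0240 * 22.3150)
Result: 0.8100 mm


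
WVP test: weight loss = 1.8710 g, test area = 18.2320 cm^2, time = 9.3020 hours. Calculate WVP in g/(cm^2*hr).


Formula: WVP = loss / (area * time)
Substituting: WVP = 1.8710 / (18.2320 * 9.3020)
Result: 0.0110322 g/(cm^2*hr)


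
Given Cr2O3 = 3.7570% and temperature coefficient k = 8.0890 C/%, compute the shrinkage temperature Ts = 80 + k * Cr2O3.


Formula: Ts = 80 + k * Cr2O3
Substituting: Ts = 80 + 8.0890 * 3.7570
Result: 110.3904 C


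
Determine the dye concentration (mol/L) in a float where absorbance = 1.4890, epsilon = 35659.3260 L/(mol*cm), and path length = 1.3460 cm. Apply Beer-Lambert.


Formula: c = A / (epsilon * l)
Substituting: c = 1.4890 / (35659.3260 * 1.3460)
Result: 3.1022e-05 mol/L


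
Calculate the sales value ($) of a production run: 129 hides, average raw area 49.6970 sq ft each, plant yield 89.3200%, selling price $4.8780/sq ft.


Raw_total = N * avg_area = 129 * 49.6970 = 6410.9130 sq ft
Finished = Raw_total * yield / 100 = 6410.9130 * 89.3200 / 100 = 5726.2275 sq ft
Value = Finished * price = 5726.2275 * 4.8780 = 27932.5377 $


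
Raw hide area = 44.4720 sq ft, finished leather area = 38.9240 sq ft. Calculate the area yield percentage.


Formula: Yield = finished / raw * 100
Substituting: Yield = 38.9240 / 44.4720 * 100
Result: 87.5247 %


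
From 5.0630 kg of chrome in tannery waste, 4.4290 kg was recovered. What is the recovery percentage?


Formula: Recovery = recovered / input * 100
Substituting: Recovery = 4.4290 / 5.0630 * 100
Result: 87.4778 %


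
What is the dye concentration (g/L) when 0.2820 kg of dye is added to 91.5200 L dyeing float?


Formula: Conc = dye_mass(kg) / volume(L) * 1000
Substituting: Conc = 0.2820 / 91.5200 * 1000
Result: 3.0813 g/L


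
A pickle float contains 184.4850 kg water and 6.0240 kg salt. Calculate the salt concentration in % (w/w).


Formula: Conc = salt / (water + salt) * 100
Substituting: Conc = 6.0240 / (184.4850 + 6.0240) * 100
Result: 3.1621 %


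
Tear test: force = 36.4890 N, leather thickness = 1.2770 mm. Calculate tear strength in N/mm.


Formula: Tear strength = force / thickness
Substituting: Tear strength = 36.4890 / 1.2770
Result: 28.5740 N/mm


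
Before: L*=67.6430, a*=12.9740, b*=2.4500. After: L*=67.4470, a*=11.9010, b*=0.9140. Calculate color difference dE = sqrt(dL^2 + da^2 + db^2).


dL = -0.1960, da = -1.0730, db = -1.5360
dE = sqrt((-0.1960)^2 + (-1.0730)^2 + (-1.5360)^2) = 1.8839


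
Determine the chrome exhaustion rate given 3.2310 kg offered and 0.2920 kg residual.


Formula: Uptake = (offered - residual) / offered * 100
Substituting: Uptake = (3.2310 - 0.2920) / 3.2310 * 100
Result: 90.9626 %


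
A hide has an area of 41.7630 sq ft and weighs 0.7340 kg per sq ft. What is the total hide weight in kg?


Formula: Weight = area * weight_per_sqft
Substituting: Weight = 41.7630 * 0.7340
Result: 30.6540 kg


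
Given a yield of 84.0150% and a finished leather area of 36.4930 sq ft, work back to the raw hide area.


Formula: raw = finished * 100 / yield
Substituting: raw = 36.4930 * 100 / 84.0150
Result: 43.4363 sq ft


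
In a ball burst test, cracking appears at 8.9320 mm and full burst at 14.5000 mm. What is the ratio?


Formula: Ratio = crack / burst
Substituting: Ratio = 8.9320 / 14.5000
Result: 0.6160


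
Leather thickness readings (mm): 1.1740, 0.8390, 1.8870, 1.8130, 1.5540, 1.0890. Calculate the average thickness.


Formula: Average = sum / n
Substituting: Average = 8.3560 / 6
Result: 1.3927 mm


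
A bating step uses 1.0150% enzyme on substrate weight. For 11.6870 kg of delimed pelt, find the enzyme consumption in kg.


Formula: Enzyme = substrate * pct / 100
Substituting: Enzyme = 11.6870 * 1.0150 / 100
Result: 0.1186 kg


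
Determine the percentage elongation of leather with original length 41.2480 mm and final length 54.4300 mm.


Formula: Elongation = (Lf - L0) / L0 * 100
Substituting: Elongation = (54.4300 - 41.2480) / 41.2480 * 100
Result: 31.9579 %


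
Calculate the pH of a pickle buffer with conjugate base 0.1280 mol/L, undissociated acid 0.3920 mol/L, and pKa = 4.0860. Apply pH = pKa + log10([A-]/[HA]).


ratio = [A-] / [HA] = 0.1280 / 0.3920 = 0.3265
log10(ratio) = -0.4861
pH = pKa + log10(ratio) = 4.0860 - 0.4861 = 3.5999


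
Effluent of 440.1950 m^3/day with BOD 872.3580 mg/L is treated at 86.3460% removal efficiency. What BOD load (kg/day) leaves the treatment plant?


Load_in = volume * conc / 1000 = 440.1950 * 872.3580 / 1000 = 384.0076 kg/day
Removed = Load_in * eff / 100 = 384.0076 * 86.3460 / 100 = 331.5752 kg/day
Load_out = Load_in - Removed = 384.0076 - 331.5752 = 52.4324 kg/day


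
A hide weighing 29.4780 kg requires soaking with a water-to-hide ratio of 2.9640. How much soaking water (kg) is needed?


Formula: Water = hide_weight * ratio
Substituting: Water = 29.4780 * 2.9640
Result: 87.3728 kg


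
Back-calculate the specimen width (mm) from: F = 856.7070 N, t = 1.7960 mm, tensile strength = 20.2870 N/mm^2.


Formula: w = F / (TS * t)
Substituting: w = 856.7070 / (20.2870 * 1.7960)
Result: 23.5130 mm


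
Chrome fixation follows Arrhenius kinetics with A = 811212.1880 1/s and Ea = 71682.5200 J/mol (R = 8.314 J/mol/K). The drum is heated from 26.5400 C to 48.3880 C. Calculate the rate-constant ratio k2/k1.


T1 = 26.5400 + 273.15 = 299.6900 K; T2 = 48.3880 + 273.15 = 321.5380 K
k1 = A * exp(-Ea/(R*T1)) = 811212.1880 * exp(-71682.5200/(8.314*299.6900)) = 2.5986e-07 1/s
k2 = A * exp(-Ea/(R*T2)) = 811212.1880 * exp(-71682.5200/(8.314*321.5380)) = 1.8353e-06 1/s
k2/k1 = 1.8353e-06 / 2.5986e-07 = 7.0628


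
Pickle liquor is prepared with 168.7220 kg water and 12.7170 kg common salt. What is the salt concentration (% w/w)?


Formula: Conc = salt / (water + salt) * 100
Substituting: Conc = 12.7170 / (168.7220 + 12.7170) * 100
Result: 7.0090 %


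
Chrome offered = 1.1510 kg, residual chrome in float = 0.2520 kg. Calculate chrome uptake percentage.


Formula: Uptake = (offered - residual) / offered * 100
Substituting: Uptake = (1.1510 - 0.2520) / 1.1510 * 100
Result: 78.1060 %


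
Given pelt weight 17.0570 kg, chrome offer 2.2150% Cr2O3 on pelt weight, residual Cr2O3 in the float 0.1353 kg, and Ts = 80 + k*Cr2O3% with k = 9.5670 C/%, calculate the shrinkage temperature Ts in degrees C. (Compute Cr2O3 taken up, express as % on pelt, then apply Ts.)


Offered = pelt * offer_pct / 100 = 17.0570 * 2.2150 / 100 = 0.3778 kg
Uptake = offered - residual = 0.3778 - 0.1353 = 0.2425 kg
Cr2O3% on pelt = uptake / pelt * 100 = 0.2425 / 17.0570 * 100 = 1.4218 %
Ts = 80 + k * Cr2O3% = 80 + 9.5670 * 1.4218 = 93.6021 C


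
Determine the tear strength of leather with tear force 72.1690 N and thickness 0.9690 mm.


Formula: Tear strength = force / thickness
Substituting: Tear strength = 72.1690 / 0.9690
Result: 74.4778 N/mm


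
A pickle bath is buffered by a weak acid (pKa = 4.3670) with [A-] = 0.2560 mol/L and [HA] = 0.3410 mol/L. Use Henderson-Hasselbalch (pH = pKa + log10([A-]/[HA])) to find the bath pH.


ratio = [A-] / [HA] = 0.2560 / 0.3410 = 0.7507
log10(ratio) = -0.1245
pH = pKa + log10(ratio) = 4.3670 - 0.1245 = 4.2425


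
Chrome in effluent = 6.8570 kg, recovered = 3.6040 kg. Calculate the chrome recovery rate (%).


Formula: Recovery = recovered / input * 100
Substituting: Recovery = 3.6040 / 6.8570 * 100
Result: 52.5594 %


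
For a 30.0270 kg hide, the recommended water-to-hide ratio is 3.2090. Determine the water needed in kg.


Formula: Water = hide_weight * ratio
Substituting: Water = 30.0270 * 3.2090
Result: 96.3566 kg


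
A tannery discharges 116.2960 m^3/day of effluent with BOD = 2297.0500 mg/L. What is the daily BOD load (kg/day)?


Formula: BOD_load = volume * conc / 1000
Substituting: BOD_load = 116.2960 * 2297.0500 / 1000
Result: 267.1377 kg/day


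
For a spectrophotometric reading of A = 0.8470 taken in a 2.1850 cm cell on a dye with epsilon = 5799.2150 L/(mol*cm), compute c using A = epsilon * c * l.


Formula: c = A / (epsilon * l)
Substituting: c = 0.8470 / (5799.2150 * 2.1850)
Result: 6.6844e-05 mol/L


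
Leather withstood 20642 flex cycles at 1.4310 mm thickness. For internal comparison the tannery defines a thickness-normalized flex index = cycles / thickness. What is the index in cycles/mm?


Formula: Index = cycles / thickness
Substituting: Index = 20642 / 1.4310
Result: 14424.8777 cycles/mm


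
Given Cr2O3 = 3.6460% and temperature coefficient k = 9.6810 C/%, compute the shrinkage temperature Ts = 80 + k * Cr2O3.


Formula: Ts = 80 + k * Cr2O3
Substituting: Ts = 80 + 9.6810 * 3.6460
Result: 115.2969 C


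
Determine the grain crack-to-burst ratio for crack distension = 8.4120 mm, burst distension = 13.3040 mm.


Formula: Ratio = crack / burst
Substituting: Ratio = 8.4120 / 13.3040
Result: 0.6323


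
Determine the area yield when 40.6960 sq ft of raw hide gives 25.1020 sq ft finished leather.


Formula: Yield = finished / raw * 100
Substituting: Yield = 25.1020 / 40.6960 * 100
Result: 61.6817 %


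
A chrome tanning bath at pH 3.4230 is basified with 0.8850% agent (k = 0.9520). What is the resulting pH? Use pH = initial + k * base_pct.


Formula: pH_final = pH_initial + k * base_pct
Substituting: pH_final = 3.4230 + 0.9520 * 0.8850
Result: 4.2655


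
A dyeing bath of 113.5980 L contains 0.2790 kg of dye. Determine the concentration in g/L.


Formula: Conc = dye_mass(kg) / volume(L) * 1000
Substituting: Conc = 0.2790 / 113.5980 * 1000
Result: 2.4560 g/L


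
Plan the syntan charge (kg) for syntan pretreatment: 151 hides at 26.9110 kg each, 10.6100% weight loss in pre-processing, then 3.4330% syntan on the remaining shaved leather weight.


Total_raw = N * avg_wt = 151 * 26.9110 = 4063.5610 kg
Substrate = Total_raw * (1 - loss/100) = 4063.5610 * (1 - 10.6100/100) = 3632.4172 kg
Syntan = Substrate * pct / 100 = 3632.4172 * 3.4330 / 100 = 124.7009 kg


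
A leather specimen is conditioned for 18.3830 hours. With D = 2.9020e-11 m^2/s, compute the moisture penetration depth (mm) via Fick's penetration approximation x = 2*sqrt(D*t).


t = 18.3830 hr * 3600 = 66178.8000 s
D * t = 2.9020e-11 * 66178.8000 = 1.9205e-06
x = 2 * sqrt(D*t) = 2 * sqrt(1.9205e-06) = 0.00277165 m = 2.7716 mm


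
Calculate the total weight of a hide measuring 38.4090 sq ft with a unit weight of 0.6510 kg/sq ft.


Formula: Weight = area * weight_per_sqft
Substituting: Weight = 38.4090 * 0.6510
Result: 25.0043 kg


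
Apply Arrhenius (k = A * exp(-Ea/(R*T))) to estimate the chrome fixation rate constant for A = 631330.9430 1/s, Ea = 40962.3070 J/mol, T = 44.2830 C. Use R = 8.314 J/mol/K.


T_K = T_C + 273.15 = 44.2830 + 273.15 = 317.4330 K
exponent = -Ea / (R * T_K) = -40962.3070 / (8.314 * 317.4330) = -15.5211
k = A * exp(exponent) = 631330.9430 * exp(-15.5211) = 0.1147 1/s


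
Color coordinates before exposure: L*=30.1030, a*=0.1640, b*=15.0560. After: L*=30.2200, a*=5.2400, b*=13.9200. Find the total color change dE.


dL = 0.1170, da = 5.0760, db = -1.1360
dE = sqrt(0.1170^2 + 5.0760^2 + (-1.1360)^2) = 5.2029


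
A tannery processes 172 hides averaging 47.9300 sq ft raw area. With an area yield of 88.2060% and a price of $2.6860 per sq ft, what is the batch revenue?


Raw_total = N * avg_area = 172 * 47.9300 = 8243.9600 sq ft
Finished = Raw_total * yield / 100 = 8243.9600 * 88.2060 / 100 = 7271.6674 sq ft
Value = Finished * price = 7271.6674 * 2.6860 = 19531.6985 $


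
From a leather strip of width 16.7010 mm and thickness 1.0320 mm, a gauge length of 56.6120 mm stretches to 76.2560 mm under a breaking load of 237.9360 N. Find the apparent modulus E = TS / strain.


TS = F / (w * t) = 237.9360 / (16.7010 * 1.0320) = 13.8050 N/mm^2
strain = (Lf - L0) / L0 = (76.2560 - 56.6120) / 56.6120 = 0.3470
E = TS / strain = 13.8050 / 0.3470 = 39.7847 N/mm^2


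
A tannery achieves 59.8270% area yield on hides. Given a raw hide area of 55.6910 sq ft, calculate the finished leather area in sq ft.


Formula: finished = raw * yield / 100
Substituting: finished = 55.6910 * 59.8270 / 100
Result: 33.3183 sq ft


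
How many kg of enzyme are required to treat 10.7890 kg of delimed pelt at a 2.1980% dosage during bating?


Formula: Enzyme = substrate * pct / 100
Substituting: Enzyme = 10.7890 * 2.1980 / 100
Result: 0.2371 kg


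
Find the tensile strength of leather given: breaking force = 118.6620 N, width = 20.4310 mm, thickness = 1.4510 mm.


Formula: TS = force / (width * thickness)
Substituting: TS = 118.6620 / (20.4310 * 1.4510)
Result: 4.0027 N/mm^2


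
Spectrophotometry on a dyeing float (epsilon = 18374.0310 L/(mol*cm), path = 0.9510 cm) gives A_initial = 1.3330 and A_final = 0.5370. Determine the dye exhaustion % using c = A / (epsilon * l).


c_initial = A_i / (epsilon * l) = 1.3330 / (18374.0310 * 0.9510) = 7.6286e-05 mol/L
c_final = A_f / (epsilon * l) = 0.5370 / (18374.0310 * 0.9510) = 3.0732e-05 mol/L
Exhaustion = (c_initial - c_final) / c_initial * 100 = (7.6286e-05 - 3.0732e-05) / 7.6286e-05 * 100 = 59.7149 %


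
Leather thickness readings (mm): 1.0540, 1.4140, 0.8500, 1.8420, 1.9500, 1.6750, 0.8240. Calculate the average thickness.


Formula: Average = sum / n
Substituting: Average = 9.6090 / 7
Result: 1.3727 mm


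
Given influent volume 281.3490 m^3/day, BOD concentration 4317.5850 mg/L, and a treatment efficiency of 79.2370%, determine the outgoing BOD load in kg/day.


Load_in = volume * conc / 1000 = 281.3490 * 4317.5850 / 1000 = 1214.7482 kg/day
Removed = Load_in * eff / 100 = 1214.7482 * 79.2370 / 100 = 962.5300 kg/day
Load_out = Load_in - Removed = 1214.7482 - 962.5300 = 252.2182 kg/day


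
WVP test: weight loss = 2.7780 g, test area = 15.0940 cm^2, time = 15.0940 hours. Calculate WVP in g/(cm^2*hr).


Formula: WVP = loss / (area * time)
Substituting: WVP = 2.7780 / (15.0940 * 15.0940)
Result: 0.0121934 g/(cm^2*hr)


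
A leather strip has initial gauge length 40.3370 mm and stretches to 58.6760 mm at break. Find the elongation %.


Formula: Elongation = (Lf - L0) / L0 * 100
Substituting: Elongation = (58.6760 - 40.3370) / 40.3370 * 100
Result: 45.4645 %


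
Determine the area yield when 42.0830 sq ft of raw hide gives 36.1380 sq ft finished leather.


Formula: Yield = finished / raw * 100
Substituting: Yield = 36.1380 / 42.0830 * 100
Result: 85.8732 %


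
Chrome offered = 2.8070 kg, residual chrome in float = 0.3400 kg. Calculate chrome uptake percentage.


Formula: Uptake = (offered - residual) / offered * 100
Substituting: Uptake = (2.8070 - 0.3400) / 2.8070 * 100
Result: 87.8874 %


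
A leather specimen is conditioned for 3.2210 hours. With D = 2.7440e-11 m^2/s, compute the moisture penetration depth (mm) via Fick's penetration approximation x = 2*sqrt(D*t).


t = 3.2210 hr * 3600 = 11595.6000 s
D * t = 2.7440e-11 * 11595.6000 = 3.1818e-07
x = 2 * sqrt(D*t) = 2 * sqrt(3.1818e-07) = 0.00112815 m = 1.1282 mm


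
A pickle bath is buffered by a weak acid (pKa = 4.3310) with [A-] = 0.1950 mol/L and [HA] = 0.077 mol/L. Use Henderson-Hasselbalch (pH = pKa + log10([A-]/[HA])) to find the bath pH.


ratio = [A-] / [HA] = 0.1950 / 0.077 = 2.5325
log10(ratio) = 0.4035
pH = pKa + log10(ratio) = 4.3310 + 0.4035 = 4.7345


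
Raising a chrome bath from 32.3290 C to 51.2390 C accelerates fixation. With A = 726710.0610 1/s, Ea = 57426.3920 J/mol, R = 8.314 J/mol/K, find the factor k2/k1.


T1 = 32.3290 + 273.15 = 305.4790 K; T2 = 51.2390 + 273.15 = 324.3890 K
k1 = A * exp(-Ea/(R*T1)) = 726710.0610 * exp(-57426.3920/(8.314*305.4790)) = 1.1003e-04 1/s
k2 = A * exp(-Ea/(R*T2)) = 726710.0610 * exp(-57426.3920/(8.314*324.3890)) = 4.1111e-04 1/s
k2/k1 = 4.1111e-04 / 1.1003e-04 = 3.7363


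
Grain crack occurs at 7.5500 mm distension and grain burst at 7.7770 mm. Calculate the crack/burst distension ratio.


Formula: Ratio = crack / burst
Substituting: Ratio = 7.5500 / 7.7770
Result: 0.9708


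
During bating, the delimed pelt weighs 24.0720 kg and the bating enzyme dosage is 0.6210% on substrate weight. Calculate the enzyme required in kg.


Formula: Enzyme = substrate * pct / 100
Substituting: Enzyme = 24.0720 * 0.6210 / 100
Result: 0.1495 kg


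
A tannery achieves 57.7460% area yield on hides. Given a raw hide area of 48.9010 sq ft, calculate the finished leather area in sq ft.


Formula: finished = raw * yield / 100
Substituting: finished = 48.9010 * 57.7460 / 100
Result: 28.2384 sq ft


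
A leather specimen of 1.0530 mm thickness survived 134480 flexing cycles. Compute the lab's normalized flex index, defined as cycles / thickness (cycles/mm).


Formula: Index = cycles / thickness
Substituting: Index = 134480 / 1.0530
Result: 127711.3010 cycles/mm


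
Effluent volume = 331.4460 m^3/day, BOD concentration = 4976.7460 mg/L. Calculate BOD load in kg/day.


Formula: BOD_load = volume * conc / 1000
Substituting: BOD_load = 331.4460 * 4976.7460 / 1000
Result: 1649.5226 kg/day


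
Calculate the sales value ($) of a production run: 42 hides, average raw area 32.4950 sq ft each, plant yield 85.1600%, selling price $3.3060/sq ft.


Raw_total = N * avg_area = 42 * 32.4950 = 1364.7900 sq ft
Finished = Raw_total * yield / 100 = 1364.7900 * 85.1600 / 100 = 1162.2552 sq ft
Value = Finished * price = 1162.2552 * 3.3060 = 3842.4156 $


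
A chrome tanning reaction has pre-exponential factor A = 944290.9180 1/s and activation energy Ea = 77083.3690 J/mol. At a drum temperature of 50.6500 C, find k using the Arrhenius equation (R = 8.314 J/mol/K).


T_K = T_C + 273.15 = 50.6500 + 273.15 = 323.8000 K
exponent = -Ea / (R * T_K) = -77083.3690 / (8.314 * 323.8000) = -28.6335
k = A * exp(exponent) = 944290.9180 * exp(-28.6335) = 3.4654e-07 1/s


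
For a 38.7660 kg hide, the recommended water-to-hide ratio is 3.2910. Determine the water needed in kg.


Formula: Water = hide_weight * ratio
Substituting: Water = 38.7660 * 3.2910
Result: 127.5789 kg


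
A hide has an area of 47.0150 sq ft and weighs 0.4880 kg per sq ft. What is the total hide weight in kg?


Formula: Weight = area * weight_per_sqft
Substituting: Weight = 47.0150 * 0.4880
Result: 22.9433 kg


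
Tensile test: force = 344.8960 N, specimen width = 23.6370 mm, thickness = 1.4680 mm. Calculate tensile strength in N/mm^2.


Formula: TS = force / (width * thickness)
Substituting: TS = 344.8960 / (23.6370 * 1.4680)
Result: 9.9396 N/mm^2


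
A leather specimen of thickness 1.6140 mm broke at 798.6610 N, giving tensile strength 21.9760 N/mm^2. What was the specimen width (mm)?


Formula: w = F / (TS * t)
Substituting: w = 798.6610 / (21.9760 * 1.6140)
Result: 22.5170 mm


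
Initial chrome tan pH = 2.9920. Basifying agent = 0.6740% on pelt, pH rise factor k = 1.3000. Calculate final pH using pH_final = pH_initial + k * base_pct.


Formula: pH_final = pH_initial + k * base_pct
Substituting: pH_final = 2.9920 + 1.3000 * 0.6740
Result: 3.8682


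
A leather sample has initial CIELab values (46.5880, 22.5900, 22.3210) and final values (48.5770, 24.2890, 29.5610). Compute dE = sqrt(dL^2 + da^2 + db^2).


dL = 1.9890, da = 1.6990, db = 7.2400
dE = sqrt(1.9890^2 + 1.6990^2 + 7.2400^2) = 7.6981


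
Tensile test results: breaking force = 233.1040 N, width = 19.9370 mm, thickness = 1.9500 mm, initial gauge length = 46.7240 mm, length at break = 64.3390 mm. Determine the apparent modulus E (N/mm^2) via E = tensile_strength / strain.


TS = F / (w * t) = 233.1040 / (19.9370 * 1.9500) = 5.9959 N/mm^2
strain = (Lf - L0) / L0 = (64.3390 - 46.7240) / 46.7240 = 0.3770
E = TS / strain = 5.9959 / 0.3770 = 15.9042 N/mm^2


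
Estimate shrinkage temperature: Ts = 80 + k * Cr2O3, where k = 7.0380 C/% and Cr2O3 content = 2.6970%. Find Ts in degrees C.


Formula: Ts = 80 + k * Cr2O3
Substituting: Ts = 80 + 7.0380 * 2.6970
Result: 98.9815 C


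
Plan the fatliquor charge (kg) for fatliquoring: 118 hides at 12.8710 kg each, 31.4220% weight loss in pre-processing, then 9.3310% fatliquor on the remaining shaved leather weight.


Total_raw = N * avg_wt = 118 * 12.8710 = 1518.7780 kg
Substrate = Total_raw * (1 - loss/100) = 1518.7780 * (1 - 31.4220/100) = 1041.5476 kg
Fat = Substrate * pct / 100 = 1041.5476 * 9.3310 / 100 = 97.1868 kg


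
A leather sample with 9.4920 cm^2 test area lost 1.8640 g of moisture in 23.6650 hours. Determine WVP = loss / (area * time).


Formula: WVP = loss / (area * time)
Substituting: WVP = 1.8640 / (9.4920 * 23.6650)
Result: 0.00829816 g/(cm^2*hr)


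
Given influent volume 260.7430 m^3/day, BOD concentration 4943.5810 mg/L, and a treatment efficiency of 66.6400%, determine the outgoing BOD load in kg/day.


Load_in = volume * conc / 1000 = 260.7430 * 4943.5810 / 1000 = 1289.0041 kg/day
Removed = Load_in * eff / 100 = 1289.0041 * 66.6400 / 100 = 858.9924 kg/day
Load_out = Load_in - Removed = 1289.0041 - 858.9924 = 430.0118 kg/day


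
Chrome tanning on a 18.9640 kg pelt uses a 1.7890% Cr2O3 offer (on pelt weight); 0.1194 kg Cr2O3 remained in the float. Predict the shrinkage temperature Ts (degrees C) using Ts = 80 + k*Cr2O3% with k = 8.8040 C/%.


Offered = pelt * offer_pct / 100 = 18.9640 * 1.7890 / 100 = 0.3393 kg
Uptake = offered - residual = 0.3393 - 0.1194 = 0.2199 kg
Cr2O3% on pelt = uptake / pelt * 100 = 0.2199 / 18.9640 * 100 = 1.1594 %
Ts = 80 + k * Cr2O3% = 80 + 8.8040 * 1.1594 = 90.2072 C


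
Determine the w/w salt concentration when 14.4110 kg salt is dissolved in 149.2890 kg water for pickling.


Formula: Conc = salt / (water + salt) * 100
Substituting: Conc = 14.4110 / (149.2890 + 14.4110) * 100
Result: 8.8033 %


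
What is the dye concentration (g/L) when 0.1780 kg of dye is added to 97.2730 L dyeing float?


Formula: Conc = dye_mass(kg) / volume(L) * 1000
Substituting: Conc = 0.1780 / 97.2730 * 1000
Result: 1.8299 g/L


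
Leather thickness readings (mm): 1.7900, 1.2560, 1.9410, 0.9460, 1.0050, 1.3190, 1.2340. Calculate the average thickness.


Formula: Average = sum / n
Substituting: Average = 9.4910 / 7
Result: 1.3559 mm


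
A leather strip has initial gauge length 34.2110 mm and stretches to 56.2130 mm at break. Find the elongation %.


Formula: Elongation = (Lf - L0) / L0 * 100
Substituting: Elongation = (56.2130 - 34.2110) / 34.2110 * 100
Result: 64.3126 %


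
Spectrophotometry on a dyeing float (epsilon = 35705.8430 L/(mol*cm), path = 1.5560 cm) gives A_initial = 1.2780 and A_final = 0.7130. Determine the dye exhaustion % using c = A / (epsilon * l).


c_initial = A_i / (epsilon * l) = 1.2780 / (35705.8430 * 1.5560) = 2.3003e-05 mol/L
c_final = A_f / (epsilon * l) = 0.7130 / (35705.8430 * 1.5560) = 1.2833e-05 mol/L
Exhaustion = (c_initial - c_final) / c_initial * 100 = (2.3003e-05 - 1.2833e-05) / 2.3003e-05 * 100 = 44.2097 %


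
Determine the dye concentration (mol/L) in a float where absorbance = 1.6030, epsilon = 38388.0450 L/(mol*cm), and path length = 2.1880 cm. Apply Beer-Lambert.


Formula: c = A / (epsilon * l)
Substituting: c = 1.6030 / (38388.0450 * 2.1880)
Result: 1.9085e-05 mol/L


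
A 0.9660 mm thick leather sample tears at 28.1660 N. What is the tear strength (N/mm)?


Formula: Tear strength = force / thickness
Substituting: Tear strength = 28.1660 / 0.9660
Result: 29.1573 N/mm


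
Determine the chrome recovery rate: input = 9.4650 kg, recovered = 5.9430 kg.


Formula: Recovery = recovered / input * 100
Substituting: Recovery = 5.9430 / 9.4650 * 100
Result: 62.7892 %


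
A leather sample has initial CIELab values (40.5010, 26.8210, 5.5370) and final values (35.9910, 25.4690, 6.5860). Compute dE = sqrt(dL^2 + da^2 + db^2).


dL = -4.5100, da = -1.3520, db = 1.0490
dE = sqrt((-4.5100)^2 + (-1.3520)^2 + 1.0490^2) = 4.8237


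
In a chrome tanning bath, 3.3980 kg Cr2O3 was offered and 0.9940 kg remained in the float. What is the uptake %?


Formula: Uptake = (offered - residual) / offered * 100
Substituting: Uptake = (3.3980 - 0.9940) / 3.3980 * 100
Result: 70.7475 %


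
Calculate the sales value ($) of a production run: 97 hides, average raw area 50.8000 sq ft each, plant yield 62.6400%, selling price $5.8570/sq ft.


Raw_total = N * avg_area = 97 * 50.8000 = 4927.6000 sq ft
Finished = Raw_total * yield / 100 = 4927.6000 * 62.6400 / 100 = 3086.6486 sq ft
Value = Finished * price = 3086.6486 * 5.8570 = 18078.5011 $


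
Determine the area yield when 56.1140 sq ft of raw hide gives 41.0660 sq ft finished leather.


Formula: Yield = finished / raw * 100
Substituting: Yield = 41.0660 / 56.1140 * 100
Result: 73.1832 %
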